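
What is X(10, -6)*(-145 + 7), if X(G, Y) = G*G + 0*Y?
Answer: -13800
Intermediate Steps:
X(G, Y) = G**2 (X(G, Y) = G**2 + 0 = G**2)
X(10, -6)*(-145 + 7) = 10**2*(-145 + 7) = 100*(-138) = -13800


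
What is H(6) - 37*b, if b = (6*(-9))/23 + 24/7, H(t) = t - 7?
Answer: -6599/161 ≈ -40.988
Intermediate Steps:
H(t) = -7 + t
b = 174/161 (b = -54*1/23 + 24*(⅐) = -54/23 + 24/7 = 174/161 ≈ 1.0807)
H(6) - 37*b = (-7 + 6) - 37*174/161 = -1 - 6438/161 = -6599/161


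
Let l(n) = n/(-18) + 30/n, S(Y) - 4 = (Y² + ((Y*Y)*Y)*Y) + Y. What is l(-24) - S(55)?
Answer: -109844507/12 ≈ -9.1537e+6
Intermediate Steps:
S(Y) = 4 + Y + Y² + Y⁴ (S(Y) = 4 + ((Y² + ((Y*Y)*Y)*Y) + Y) = 4 + ((Y² + (Y²*Y)*Y) + Y) = 4 + ((Y² + Y³*Y) + Y) = 4 + ((Y² + Y⁴) + Y) = 4 + (Y + Y² + Y⁴) = 4 + Y + Y² + Y⁴)
l(n) = 30/n - n/18 (l(n) = n*(-1/18) + 30/n = -n/18 + 30/n = 30/n - n/18)
l(-24) - S(55) = (30/(-24) - 1/18*(-24)) - (4 + 55 + 55² + 55⁴) = (30*(-1/24) + 4/3) - (4 + 55 + 3025 + 9150625) = (-5/4 + 4/3) - 1*9153709 = 1/12 - 9153709 = -109844507/12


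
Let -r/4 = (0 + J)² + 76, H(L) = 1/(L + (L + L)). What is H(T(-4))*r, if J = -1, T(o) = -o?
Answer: -77/3 ≈ -25.667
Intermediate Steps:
H(L) = 1/(3*L) (H(L) = 1/(L + 2*L) = 1/(3*L))
r = -308 (r = -4*((0 - 1)² + 76) = -4*((-1)² + 76) = -4*(1 + 76) = -4*77 = -308)
H(T(-4))*r = (1/(3*((-1*(-4)))))*(-308) = ((⅓)/4)*(-308) = ((⅓)*(¼))*(-308) = (1/12)*(-308) = -77/3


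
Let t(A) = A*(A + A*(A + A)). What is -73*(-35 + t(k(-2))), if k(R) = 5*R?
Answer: 141255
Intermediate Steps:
t(A) = A*(A + 2*A²) (t(A) = A*(A + A*(2*A)) = A*(A + 2*A²))
-73*(-35 + t(k(-2))) = -73*(-35 + (5*(-2))²*(1 + 2*(5*(-2)))) = -73*(-35 + (-10)²*(1 + 2*(-10))) = -73*(-35 + 100*(1 - 20)) = -73*(-35 + 100*(-19)) = -73*(-35 - 1900) = -73*(-1935) = 141255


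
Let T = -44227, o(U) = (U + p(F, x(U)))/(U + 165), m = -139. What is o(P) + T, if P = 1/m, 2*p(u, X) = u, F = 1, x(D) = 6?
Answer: -2028603899/45868 ≈ -44227.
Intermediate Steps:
p(u, X) = u/2
P = -1/139 (P = 1/(-139) = -1/139 ≈ -0.0071942)
o(U) = (1/2 + U)/(165 + U) (o(U) = (U + (1/2)*1)/(U + 165) = (U + 1/2)/(165 + U) = (1/2 + U)/(165 + U))
o(P) + T = (1/2 - 1/139)/(165 - 1/139) - 44227 = (137/278)/(22934/139) - 44227 = (139/22934)*(137/278) - 44227 = 137/45868 - 44227 = -2028603899/45868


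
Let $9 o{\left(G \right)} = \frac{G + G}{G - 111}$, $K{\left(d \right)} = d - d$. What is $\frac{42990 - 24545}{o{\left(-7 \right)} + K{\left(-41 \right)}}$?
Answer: $1399185$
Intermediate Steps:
$K{\left(d \right)} = 0$
$o{\left(G \right)} = \frac{2 G}{9 \left(-111 + G\right)}$ ($o{\left(G \right)} = \frac{\left(G + G\right) \frac{1}{G - 111}}{9} = \frac{2 G \frac{1}{-111 + G}}{9} = \frac{2 G}{9 \left(-111 + G\right)}$)
$\frac{42990 - 24545}{o{\left(-7 \right)} + K{\left(-41 \right)}} = \frac{42990 - 24545}{\frac{2}{9} \left(-7\right) \frac{1}{-111 - 7} + 0} = \frac{18445}{\frac{2}{9} \left(-7\right) \frac{1}{-118} + 0} = \frac{18445}{\frac{2}{9} \left(-7\right) \left(- \frac{1}{118}\right) + 0} = \frac{18445}{\frac{7}{531} + 0} = \frac{18445}{\frac{7}{531}} = 18445 \cdot \frac{531}{7} = 1399185$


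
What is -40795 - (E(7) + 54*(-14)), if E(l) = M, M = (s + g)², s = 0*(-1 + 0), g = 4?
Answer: -40055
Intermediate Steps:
s = 0 (s = 0*(-1) = 0)
M = 16 (M = (0 + 4)² = 4² = 16)
E(l) = 16
-40795 - (E(7) + 54*(-14)) = -40795 - (16 + 54*(-14)) = -40795 - (16 - 756) = -40795 - 1*(-740) = -40795 + 740 = -40055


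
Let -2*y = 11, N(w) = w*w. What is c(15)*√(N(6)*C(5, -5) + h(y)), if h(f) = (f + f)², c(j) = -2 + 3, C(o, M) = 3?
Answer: √229 ≈ 15.133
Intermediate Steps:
N(w) = w²
y = -11/2 (y = -½*11 = -11/2 ≈ -5.5000)
c(j) = 1
h(f) = 4*f² (h(f) = (2*f)² = 4*f²)
c(15)*√(N(6)*C(5, -5) + h(y)) = 1*√(6²*3 + 4*(-11/2)²) = 1*√(36*3 + 4*(121/4)) = 1*√(108 + 121) = 1*√229 = √229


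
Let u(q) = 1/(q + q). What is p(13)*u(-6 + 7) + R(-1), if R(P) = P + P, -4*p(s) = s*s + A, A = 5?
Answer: -95/4 ≈ -23.750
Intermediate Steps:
u(q) = 1/(2*q)
p(s) = -5/4 - s²/4 (p(s) = -(s*s + 5)/4 = -(s² + 5)/4 = -(5 + s²)/4 = -5/4 - s²/4)
R(P) = 2*P
p(13)*u(-6 + 7) + R(-1) = (-5/4 - ¼*13²)*(1/(2*(-6 + 7))) + 2*(-1) = (-5/4 - ¼*169)*((½)/1) - 2 = (-5/4 - 169/4)*((½)*1) - 2 = -87/2*½ - 2 = -87/4 - 2 = -95/4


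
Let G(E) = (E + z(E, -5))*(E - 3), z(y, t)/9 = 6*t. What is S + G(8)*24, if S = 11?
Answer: -31429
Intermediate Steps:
z(y, t) = 54*t (z(y, t) = 9*(6*t) = 54*t)
G(E) = (-270 + E)*(-3 + E) (G(E) = (E + 54*(-5))*(E - 3) = (E - 270)*(-3 + E) = (-270 + E)*(-3 + E))
S + G(8)*24 = 11 + (810 + 8² - 273*8)*24 = 11 + (810 + 64 - 2184)*24 = 11 - 1310*24 = 11 - 31440 = -31429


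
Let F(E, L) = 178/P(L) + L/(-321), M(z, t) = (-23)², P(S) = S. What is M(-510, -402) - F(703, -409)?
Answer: 69341738/131289 ≈ 528.16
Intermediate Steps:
M(z, t) = 529
F(E, L) = 178/L - L/321 (F(E, L) = 178/L + L/(-321) = 178/L + L*(-1/321) = 178/L - L/321)
M(-510, -402) - F(703, -409) = 529 - (178/(-409) - 1/321*(-409)) = 529 - (178*(-1/409) + 409/321) = 529 - (-178/409 + 409/321) = 529 - 1*110143/131289 = 529 - 110143/131289 = 69341738/131289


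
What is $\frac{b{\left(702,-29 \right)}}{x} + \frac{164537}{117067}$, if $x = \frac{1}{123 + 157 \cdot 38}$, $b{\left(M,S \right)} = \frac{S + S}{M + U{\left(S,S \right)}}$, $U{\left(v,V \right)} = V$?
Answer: $- \frac{41232882453}{78786091} \approx -523.35$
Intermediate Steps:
$b{\left(M,S \right)} = \frac{2 S}{M + S}$ ($b{\left(M,S \right)} = \frac{S + S}{M + S} = \frac{2 S}{M + S}$)
$x = \frac{1}{6089}$ ($x = \frac{1}{123 + 5966} = \frac{1}{6089} \approx 0.00016423$)
$\frac{b{\left(702,-29 \right)}}{x} + \frac{164537}{117067} = 2 \left(-29\right) \frac{1}{702 - 29} \frac{1}{\frac{1}{6089}} + \frac{164537}{117067} = 2 \left(-29\right) \frac{1}{673} \cdot 6089 + 164537 \cdot \frac{1}{117067} = 2 \left(-29\right) \frac{1}{673} \cdot 6089 + \frac{164537}{117067} = \left(- \frac{58}{673}\right) 6089 + \frac{164537}{117067} = - \frac{353162}{673} + \frac{164537}{117067} = - \frac{41232882453}{78786091}$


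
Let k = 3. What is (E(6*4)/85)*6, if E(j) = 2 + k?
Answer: 6/17 ≈ 0.35294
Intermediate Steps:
E(j) = 5 (E(j) = 2 + 3 = 5)
(E(6*4)/85)*6 = (5/85)*6 = ((1/85)*5)*6 = (1/17)*6 = 6/17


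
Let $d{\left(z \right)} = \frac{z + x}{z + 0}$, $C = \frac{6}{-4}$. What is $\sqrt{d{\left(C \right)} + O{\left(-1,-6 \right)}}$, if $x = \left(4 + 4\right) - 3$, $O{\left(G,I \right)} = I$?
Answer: $\frac{5 i \sqrt{3}}{3} \approx 2.8868 i$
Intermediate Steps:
$x = 5$ ($x = 8 - 3 = 5$)
$C = - \frac{3}{2}$ ($C = 6 \left(- \frac{1}{4}\right) = - \frac{3}{2} \approx -1.5$)
$d{\left(z \right)} = \frac{5 + z}{z}$ ($d{\left(z \right)} = \frac{z + 5}{z + 0} = \frac{5 + z}{z}$)
$\sqrt{d{\left(C \right)} + O{\left(-1,-6 \right)}} = \sqrt{\frac{5 - \frac{3}{2}}{- \frac{3}{2}} - 6} = \sqrt{\left(- \frac{2}{3}\right) \frac{7}{2} - 6} = \sqrt{- \frac{7}{3} - 6} = \sqrt{- \frac{25}{3}} = \frac{5 i \sqrt{3}}{3}$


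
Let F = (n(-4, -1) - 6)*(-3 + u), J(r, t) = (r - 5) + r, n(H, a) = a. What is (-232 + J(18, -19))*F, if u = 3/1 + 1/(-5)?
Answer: -1407/5 ≈ -281.40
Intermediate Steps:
J(r, t) = -5 + 2*r (J(r, t) = (-5 + r) + r = -5 + 2*r)
u = 14/5 (u = 3*1 + 1*(-⅕) = 3 - ⅕ = 14/5 ≈ 2.8000)
F = 7/5 (F = (-1 - 6)*(-3 + 14/5) = -7*(-⅕) = 7/5 ≈ 1.4000)
(-232 + J(18, -19))*F = (-232 + (-5 + 2*18))*(7/5) = (-232 + (-5 + 36))*(7/5) = (-232 + 31)*(7/5) = -201*7/5 = -1407/5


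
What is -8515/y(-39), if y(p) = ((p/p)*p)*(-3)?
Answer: -655/9 ≈ -72.778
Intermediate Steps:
y(p) = -3*p (y(p) = (1*p)*(-3) = p*(-3) = -3*p)
-8515/y(-39) = -8515/((-3*(-39))) = -8515/117 = -8515*1/117 = -655/9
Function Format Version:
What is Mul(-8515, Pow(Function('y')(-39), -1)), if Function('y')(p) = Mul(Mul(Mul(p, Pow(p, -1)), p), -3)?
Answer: Rational(-655, 9) ≈ -72.778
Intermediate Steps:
Function('y')(p) = Mul(-3, p) (Function('y')(p) = Mul(Mul(1, p), -3) = Mul(p, -3) = Mul(-3, p))
Mul(-8515, Pow(Function('y')(-39), -1)) = Mul(-8515, Pow(Mul(-3, -39), -1)) = Mul(-8515, Pow(117, -1)) = Mul(-8515, Rational(1, 117)) = Rational(-655, 9)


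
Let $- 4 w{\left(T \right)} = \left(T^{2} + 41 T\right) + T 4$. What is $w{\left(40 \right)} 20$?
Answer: $-17000$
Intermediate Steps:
$w{\left(T \right)} = - \frac{45 T}{4} - \frac{T^{2}}{4}$ ($w{\left(T \right)} = - \frac{\left(T^{2} + 41 T\right) + T 4}{4} = - \frac{\left(T^{2} + 41 T\right) + 4 T}{4} = - \frac{T^{2} + 45 T}{4} = - \frac{45 T}{4} - \frac{T^{2}}{4}$)
$w{\left(40 \right)} 20 = \left(- \frac{1}{4}\right) 40 \left(45 + 40\right) 20 = \left(- \frac{1}{4}\right) 40 \cdot 85 \cdot 20 = \left(-850\right) 20 = -17000$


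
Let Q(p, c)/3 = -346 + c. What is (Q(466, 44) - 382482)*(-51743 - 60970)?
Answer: 43212811644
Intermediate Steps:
Q(p, c) = -1038 + 3*c (Q(p, c) = 3*(-346 + c) = -1038 + 3*c)
(Q(466, 44) - 382482)*(-51743 - 60970) = ((-1038 + 3*44) - 382482)*(-51743 - 60970) = ((-1038 + 132) - 382482)*(-112713) = (-906 - 382482)*(-112713) = -383388*(-112713) = 43212811644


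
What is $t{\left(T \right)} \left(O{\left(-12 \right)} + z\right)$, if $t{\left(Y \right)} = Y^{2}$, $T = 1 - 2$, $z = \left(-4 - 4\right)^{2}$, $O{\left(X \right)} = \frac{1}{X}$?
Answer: $\frac{767}{12} \approx 63.917$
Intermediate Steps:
$z = 64$ ($z = \left(-8\right)^{2} = 64$)
$T = -1$
$t{\left(T \right)} \left(O{\left(-12 \right)} + z\right) = \left(-1\right)^{2} \left(\frac{1}{-12} + 64\right) = 1 \left(- \frac{1}{12} + 64\right) = 1 \cdot \frac{767}{12} = \frac{767}{12}$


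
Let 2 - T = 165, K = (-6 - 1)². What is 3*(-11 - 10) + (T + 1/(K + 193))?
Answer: -54691/242 ≈ -226.00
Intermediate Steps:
K = 49 (K = (-7)² = 49)
T = -163 (T = 2 - 1*165 = 2 - 165 = -163)
3*(-11 - 10) + (T + 1/(K + 193)) = 3*(-11 - 10) + (-163 + 1/(49 + 193)) = 3*(-21) + (-163 + 1/242) = -63 + (-163 + 1/242) = -63 - 39445/242 = -54691/242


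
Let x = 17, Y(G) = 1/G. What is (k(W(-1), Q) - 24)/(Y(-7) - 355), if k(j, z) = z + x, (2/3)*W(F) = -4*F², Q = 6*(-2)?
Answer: 133/2486 ≈ 0.053500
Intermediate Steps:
Q = -12
W(F) = -6*F² (W(F) = 3*(-4*F²)/2 = -6*F²)
k(j, z) = 17 + z (k(j, z) = z + 17 = 17 + z)
(k(W(-1), Q) - 24)/(Y(-7) - 355) = ((17 - 12) - 24)/(1/(-7) - 355) = (5 - 24)/(-⅐ - 355) = -19/(-2486/7) = -19*(-7/2486) = 133/2486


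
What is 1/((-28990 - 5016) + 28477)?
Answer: -1/5529 ≈ -0.00018086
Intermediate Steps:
1/((-28990 - 5016) + 28477) = 1/(-34006 + 28477) = 1/(-5529) = -1/5529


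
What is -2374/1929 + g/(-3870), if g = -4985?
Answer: 28579/497682 ≈ 0.057424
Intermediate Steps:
-2374/1929 + g/(-3870) = -2374/1929 - 4985/(-3870) = -2374*1/1929 - 4985*(-1/3870) = -2374/1929 + 997/774 = 28579/497682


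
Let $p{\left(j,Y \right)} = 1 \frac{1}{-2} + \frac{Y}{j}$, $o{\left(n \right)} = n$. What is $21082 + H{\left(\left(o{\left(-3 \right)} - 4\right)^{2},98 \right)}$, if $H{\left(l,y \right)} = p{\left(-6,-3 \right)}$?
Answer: $21082$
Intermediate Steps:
$p{\left(j,Y \right)} = - \frac{1}{2} + \frac{Y}{j}$ ($p{\left(j,Y \right)} = 1 \left(- \frac{1}{2}\right) + \frac{Y}{j} = - \frac{1}{2} + \frac{Y}{j}$)
$H{\left(l,y \right)} = 0$ ($H{\left(l,y \right)} = \frac{-3 - -3}{-6} = - \frac{-3 + 3}{6} = \left(- \frac{1}{6}\right) 0 = 0$)
$21082 + H{\left(\left(o{\left(-3 \right)} - 4\right)^{2},98 \right)} = 21082 + 0 = 21082$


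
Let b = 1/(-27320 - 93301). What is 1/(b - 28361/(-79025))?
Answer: 9532074525/3420853156 ≈ 2.7865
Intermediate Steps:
b = -1/120621 (b = 1/(-120621) = -1/120621 ≈ -8.2904e-6)
1/(b - 28361/(-79025)) = 1/(-1/120621 - 28361/(-79025)) = 1/(-1/120621 - 28361*(-1/79025)) = 1/(-1/120621 + 28361/79025) = 1/(3420853156/9532074525) = 9532074525/3420853156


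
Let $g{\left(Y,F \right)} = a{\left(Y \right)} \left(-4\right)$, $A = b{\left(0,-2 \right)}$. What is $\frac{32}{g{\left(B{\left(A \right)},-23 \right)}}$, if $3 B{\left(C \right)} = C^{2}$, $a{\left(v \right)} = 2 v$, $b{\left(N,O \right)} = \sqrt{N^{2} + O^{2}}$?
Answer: $-3$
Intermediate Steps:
$A = 2$ ($A = \sqrt{0^{2} + \left(-2\right)^{2}} = \sqrt{0 + 4} = \sqrt{4} = 2$)
$B{\left(C \right)} = \frac{C^{2}}{3}$
$g{\left(Y,F \right)} = - 8 Y$ ($g{\left(Y,F \right)} = 2 Y \left(-4\right) = - 8 Y$)
$\frac{32}{g{\left(B{\left(A \right)},-23 \right)}} = \frac{32}{\left(-8\right) \frac{2^{2}}{3}} = \frac{32}{\left(-8\right) \frac{1}{3} \cdot 4} = \frac{32}{\left(-8\right) \frac{4}{3}} = \frac{32}{- \frac{32}{3}} = 32 \left(- \frac{3}{32}\right) = -3$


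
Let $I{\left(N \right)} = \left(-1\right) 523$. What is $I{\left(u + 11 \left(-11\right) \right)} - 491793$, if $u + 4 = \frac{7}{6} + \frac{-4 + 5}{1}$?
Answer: $-492316$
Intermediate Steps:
$u = - \frac{11}{6}$ ($u = -4 + \left(\frac{7}{6} + \frac{-4 + 5}{1}\right) = -4 + \left(7 \cdot \frac{1}{6} + 1 \cdot 1\right) = -4 + \left(\frac{7}{6} + 1\right) = -4 + \frac{13}{6} = - \frac{11}{6} \approx -1.8333$)
$I{\left(N \right)} = -523$
$I{\left(u + 11 \left(-11\right) \right)} - 491793 = -523 - 491793 = -492316$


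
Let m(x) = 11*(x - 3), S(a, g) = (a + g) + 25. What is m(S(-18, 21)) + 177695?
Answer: 177970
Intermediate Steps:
S(a, g) = 25 + a + g
m(x) = -33 + 11*x (m(x) = 11*(-3 + x) = -33 + 11*x)
m(S(-18, 21)) + 177695 = (-33 + 11*(25 - 18 + 21)) + 177695 = (-33 + 11*28) + 177695 = (-33 + 308) + 177695 = 275 + 177695 = 177970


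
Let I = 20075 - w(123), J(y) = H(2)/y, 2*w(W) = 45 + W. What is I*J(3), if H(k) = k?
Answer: 39982/3 ≈ 13327.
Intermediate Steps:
w(W) = 45/2 + W/2 (w(W) = (45 + W)/2 = 45/2 + W/2)
J(y) = 2/y
I = 19991 (I = 20075 - (45/2 + (1/2)*123) = 20075 - (45/2 + 123/2) = 20075 - 1*84 = 20075 - 84 = 19991)
I*J(3) = 19991*(2/3) = 39982/3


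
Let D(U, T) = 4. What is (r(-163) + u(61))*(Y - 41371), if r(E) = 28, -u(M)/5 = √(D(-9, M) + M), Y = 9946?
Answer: -879900 + 157125*√65 ≈ 3.8688e+5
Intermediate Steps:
u(M) = -5*√(4 + M)
(r(-163) + u(61))*(Y - 41371) = (28 - 5*√(4 + 61))*(9946 - 41371) = (28 - 5*√65)*(-31425) = -879900 + 157125*√65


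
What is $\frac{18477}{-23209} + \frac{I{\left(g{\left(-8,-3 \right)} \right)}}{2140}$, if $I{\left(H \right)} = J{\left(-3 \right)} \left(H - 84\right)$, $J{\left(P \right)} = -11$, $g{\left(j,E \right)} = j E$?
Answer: $- \frac{1211142}{2483363} \approx -0.4877$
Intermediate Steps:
$g{\left(j,E \right)} = E j$
$I{\left(H \right)} = 924 - 11 H$ ($I{\left(H \right)} = - 11 \left(H - 84\right) = - 11 \left(-84 + H\right) = 924 - 11 H$)
$\frac{18477}{-23209} + \frac{I{\left(g{\left(-8,-3 \right)} \right)}}{2140} = \frac{18477}{-23209} + \frac{924 - 11 \left(\left(-3\right) \left(-8\right)\right)}{2140} = 18477 \left(- \frac{1}{23209}\right) + \left(924 - 264\right) \frac{1}{2140} = - \frac{18477}{23209} + \left(924 - 264\right) \frac{1}{2140} = - \frac{18477}{23209} + 660 \cdot \frac{1}{2140} = - \frac{18477}{23209} + \frac{33}{107} = - \frac{1211142}{2483363}$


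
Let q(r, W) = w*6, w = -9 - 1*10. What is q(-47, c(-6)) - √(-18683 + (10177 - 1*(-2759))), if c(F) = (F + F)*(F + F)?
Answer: -114 - I*√5747 ≈ -114.0 - 75.809*I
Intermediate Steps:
w = -19 (w = -9 - 10 = -19)
c(F) = 4*F² (c(F) = (2*F)*(2*F) = 4*F²)
q(r, W) = -114 (q(r, W) = -19*6 = -114)
q(-47, c(-6)) - √(-18683 + (10177 - 1*(-2759))) = -114 - √(-18683 + (10177 - 1*(-2759))) = -114 - √(-18683 + (10177 + 2759)) = -114 - √(-18683 + 12936) = -114 - √(-5747) = -114 - I*√5747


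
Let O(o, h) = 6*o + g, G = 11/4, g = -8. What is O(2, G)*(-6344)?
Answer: -25376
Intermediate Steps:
G = 11/4 (G = 11*(¼) = 11/4 ≈ 2.7500)
O(o, h) = -8 + 6*o (O(o, h) = 6*o - 8 = -8 + 6*o)
O(2, G)*(-6344) = (-8 + 6*2)*(-6344) = (-8 + 12)*(-6344) = 4*(-6344) = -25376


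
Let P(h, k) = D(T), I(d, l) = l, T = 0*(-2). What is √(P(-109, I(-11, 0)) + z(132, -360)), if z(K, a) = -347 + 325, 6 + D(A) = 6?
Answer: I*√22 ≈ 4.6904*I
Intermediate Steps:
T = 0
D(A) = 0 (D(A) = -6 + 6 = 0)
z(K, a) = -22
P(h, k) = 0
√(P(-109, I(-11, 0)) + z(132, -360)) = √(0 - 22) = √(-22) = I*√22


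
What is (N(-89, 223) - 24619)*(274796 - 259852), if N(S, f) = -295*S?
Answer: 24448384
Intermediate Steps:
(N(-89, 223) - 24619)*(274796 - 259852) = (-295*(-89) - 24619)*(274796 - 259852) = (26255 - 24619)*14944 = 1636*14944 = 24448384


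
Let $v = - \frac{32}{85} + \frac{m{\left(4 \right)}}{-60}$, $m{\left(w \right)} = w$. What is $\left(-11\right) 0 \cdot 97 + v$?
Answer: $- \frac{113}{255} \approx -0.44314$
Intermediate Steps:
$v = - \frac{113}{255}$ ($v = - \frac{32}{85} + \frac{4}{-60} = \left(-32\right) \frac{1}{85} + 4 \left(- \frac{1}{60}\right) = - \frac{32}{85} - \frac{1}{15} = - \frac{113}{255} \approx -0.44314$)
$\left(-11\right) 0 \cdot 97 + v = \left(-11\right) 0 \cdot 97 - \frac{113}{255} = 0 \cdot 97 - \frac{113}{255} = 0 - \frac{113}{255} = - \frac{113}{255}$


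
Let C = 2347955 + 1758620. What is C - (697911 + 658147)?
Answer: 2750517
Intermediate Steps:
C = 4106575
C - (697911 + 658147) = 4106575 - (697911 + 658147) = 4106575 - 1*1356058 = 4106575 - 1356058 = 2750517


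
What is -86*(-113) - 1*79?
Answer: 9639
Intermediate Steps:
-86*(-113) - 1*79 = 9718 - 79 = 9639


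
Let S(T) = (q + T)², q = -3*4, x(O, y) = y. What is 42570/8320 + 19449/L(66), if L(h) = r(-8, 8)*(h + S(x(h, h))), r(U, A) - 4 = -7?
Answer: 1216753/413504 ≈ 2.9425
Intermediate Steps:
r(U, A) = -3 (r(U, A) = 4 - 7 = -3)
q = -12
S(T) = (-12 + T)²
L(h) = -3*h - 3*(-12 + h)² (L(h) = -3*(h + (-12 + h)²) = -3*h - 3*(-12 + h)²)
42570/8320 + 19449/L(66) = 42570/8320 + 19449/(-3*66 - 3*(-12 + 66)²) = 42570*(1/8320) + 19449/(-198 - 3*54²) = 4257/832 + 19449/(-198 - 3*2916) = 4257/832 + 19449/(-198 - 8748) = 4257/832 + 19449/(-8946) = 4257/832 + 19449*(-1/8946) = 4257/832 - 2161/994 = 1216753/413504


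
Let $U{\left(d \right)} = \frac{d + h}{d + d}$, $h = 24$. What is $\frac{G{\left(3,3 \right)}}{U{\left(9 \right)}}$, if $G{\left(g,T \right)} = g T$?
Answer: $\frac{54}{11} \approx 4.9091$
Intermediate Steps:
$U{\left(d \right)} = \frac{24 + d}{2 d}$ ($U{\left(d \right)} = \frac{d + 24}{d + d} = \frac{24 + d}{2 d}$)
$G{\left(g,T \right)} = T g$
$\frac{G{\left(3,3 \right)}}{U{\left(9 \right)}} = \frac{3 \cdot 3}{\frac{1}{2} \cdot \frac{1}{9} \left(24 + 9\right)} = \frac{9}{\frac{1}{2} \cdot \frac{1}{9} \cdot 33} = \frac{9}{\frac{11}{6}} = 9 \cdot \frac{6}{11} = \frac{54}{11}$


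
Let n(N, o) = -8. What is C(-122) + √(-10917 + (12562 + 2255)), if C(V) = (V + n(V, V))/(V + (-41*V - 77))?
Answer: -130/4803 + 10*√39 ≈ 62.423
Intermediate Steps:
C(V) = (-8 + V)/(-77 - 40*V) (C(V) = (V - 8)/(V + (-41*V - 77)) = (-8 + V)/(V + (-77 - 41*V)) = (-8 + V)/(-77 - 40*V))
C(-122) + √(-10917 + (12562 + 2255)) = (8 - 1*(-122))/(77 + 40*(-122)) + √(-10917 + (12562 + 2255)) = (8 + 122)/(77 - 4880) + √(-10917 + 14817) = 130/(-4803) + √3900 = -1/4803*130 + 10*√39 = -130/4803 + 10*√39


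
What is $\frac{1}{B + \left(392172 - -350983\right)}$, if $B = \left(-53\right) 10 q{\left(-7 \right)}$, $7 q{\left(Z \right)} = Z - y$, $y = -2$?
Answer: $\frac{7}{5204735} \approx 1.3449 \cdot 10^{-6}$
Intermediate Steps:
$q{\left(Z \right)} = \frac{2}{7} + \frac{Z}{7}$ ($q{\left(Z \right)} = \frac{Z - -2}{7} = \frac{Z + 2}{7} = \frac{2 + Z}{7} = \frac{2}{7} + \frac{Z}{7}$)
$B = \frac{2650}{7}$ ($B = \left(-53\right) 10 \left(\frac{2}{7} + \frac{1}{7} \left(-7\right)\right) = - 530 \left(\frac{2}{7} - 1\right) = \left(-530\right) \left(- \frac{5}{7}\right) = \frac{2650}{7} \approx 378.57$)
$\frac{1}{B + \left(392172 - -350983\right)} = \frac{1}{\frac{2650}{7} + \left(392172 - -350983\right)} = \frac{1}{\frac{2650}{7} + \left(392172 + 350983\right)} = \frac{1}{\frac{2650}{7} + 743155} = \frac{1}{\frac{5204735}{7}} = \frac{7}{5204735}$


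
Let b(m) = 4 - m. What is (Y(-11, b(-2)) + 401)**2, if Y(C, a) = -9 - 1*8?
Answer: 147456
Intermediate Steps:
Y(C, a) = -17 (Y(C, a) = -9 - 8 = -17)
(Y(-11, b(-2)) + 401)**2 = (-17 + 401)**2 = 384**2 = 147456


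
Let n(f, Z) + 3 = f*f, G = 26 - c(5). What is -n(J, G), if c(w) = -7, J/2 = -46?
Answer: -8461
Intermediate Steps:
J = -92 (J = 2*(-46) = -92)
G = 33 (G = 26 - 1*(-7) = 26 + 7 = 33)
n(f, Z) = -3 + f**2 (n(f, Z) = -3 + f*f = -3 + f**2)
-n(J, G) = -(-3 + (-92)**2) = -(-3 + 8464) = -1*8461 = -8461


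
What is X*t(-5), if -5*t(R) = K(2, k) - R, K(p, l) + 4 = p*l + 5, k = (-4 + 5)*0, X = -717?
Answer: 4302/5 ≈ 860.40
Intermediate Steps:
k = 0 (k = 1*0 = 0)
K(p, l) = 1 + l*p (K(p, l) = -4 + (p*l + 5) = -4 + (l*p + 5) = -4 + (5 + l*p) = 1 + l*p)
t(R) = -1/5 + R/5 (t(R) = -((1 + 0*2) - R)/5 = -((1 + 0) - R)/5 = -(1 - R)/5 = -1/5 + R/5)
X*t(-5) = -717*(-1/5 + (1/5)*(-5)) = -717*(-1/5 - 1) = -717*(-6/5) = 4302/5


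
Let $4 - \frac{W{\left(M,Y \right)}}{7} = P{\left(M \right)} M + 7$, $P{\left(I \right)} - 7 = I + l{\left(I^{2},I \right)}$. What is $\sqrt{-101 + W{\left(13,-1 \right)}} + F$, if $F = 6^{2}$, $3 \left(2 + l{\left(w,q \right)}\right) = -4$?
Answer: $36 + \frac{2 i \sqrt{3687}}{3} \approx 36.0 + 40.48 i$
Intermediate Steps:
$l{\left(w,q \right)} = - \frac{10}{3}$ ($l{\left(w,q \right)} = -2 + \frac{1}{3} \left(-4\right) = -2 - \frac{4}{3} = - \frac{10}{3}$)
$P{\left(I \right)} = \frac{11}{3} + I$ ($P{\left(I \right)} = 7 + \left(I - \frac{10}{3}\right) = 7 + \left(- \frac{10}{3} + I\right) = \frac{11}{3} + I$)
$W{\left(M,Y \right)} = -21 - 7 M \left(\frac{11}{3} + M\right)$ ($W{\left(M,Y \right)} = 28 - 7 \left(\left(\frac{11}{3} + M\right) M + 7\right) = 28 - 7 \left(M \left(\frac{11}{3} + M\right) + 7\right) = 28 - 7 \left(7 + M \left(\frac{11}{3} + M\right)\right) = 28 - \left(49 + 7 M \left(\frac{11}{3} + M\right)\right) = -21 - 7 M \left(\frac{11}{3} + M\right)$)
$F = 36$
$\sqrt{-101 + W{\left(13,-1 \right)}} + F = \sqrt{-101 - \left(21 + \frac{91 \left(11 + 3 \cdot 13\right)}{3}\right)} + 36 = \sqrt{-101 - \left(21 + \frac{91 \left(11 + 39\right)}{3}\right)} + 36 = \sqrt{-101 - \left(21 + \frac{91}{3} \cdot 50\right)} + 36 = \sqrt{-101 - \frac{4613}{3}} + 36 = \sqrt{- \frac{4916}{3}} + 36 = \frac{2 i \sqrt{3687}}{3} + 36 = 36 + \frac{2 i \sqrt{3687}}{3}$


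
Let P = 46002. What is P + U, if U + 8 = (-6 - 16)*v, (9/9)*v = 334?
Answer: 38646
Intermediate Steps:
v = 334
U = -7356 (U = -8 + (-6 - 16)*334 = -8 - 22*334 = -8 - 7348 = -7356)
P + U = 46002 - 7356 = 38646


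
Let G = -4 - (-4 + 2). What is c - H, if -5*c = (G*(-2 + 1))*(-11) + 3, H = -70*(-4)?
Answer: -1381/5 ≈ -276.20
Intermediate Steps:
G = -2 (G = -4 - 1*(-2) = -4 + 2 = -2)
H = 280
c = 19/5 (c = -(-2*(-2 + 1)*(-11) + 3)/5 = -(-2*(-1)*(-11) + 3)/5 = -(2*(-11) + 3)/5 = -(-22 + 3)/5 = -⅕*(-19) = 19/5 ≈ 3.8000)
c - H = 19/5 - 1*280 = 19/5 - 280 = -1381/5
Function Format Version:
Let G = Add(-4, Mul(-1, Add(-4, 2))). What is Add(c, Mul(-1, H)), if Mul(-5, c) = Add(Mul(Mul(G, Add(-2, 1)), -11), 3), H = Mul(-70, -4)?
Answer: Rational(-1381, 5) ≈ -276.20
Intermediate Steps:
G = -2 (G = Add(-4, Mul(-1, -2)) = Add(-4, 2) = -2)
H = 280
c = Rational(19, 5) (c = Mul(Rational(-1, 5), Add(Mul(Mul(-2, Add(-2, 1)), -11), 3)) = Mul(Rational(-1, 5), Add(Mul(Mul(-2, -1), -11), 3)) = Mul(Rational(-1, 5), Add(Mul(2, -11), 3)) = Mul(Rational(-1, 5), Add(-22, 3)) = Mul(Rational(-1, 5), -19) = Rational(19, 5) ≈ 3.8000)
Add(c, Mul(-1, H)) = Add(Rational(19, 5), Mul(-1, 280)) = Add(Rational(19, 5), -280) = Rational(-1381, 5)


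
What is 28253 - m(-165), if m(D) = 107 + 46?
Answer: 28100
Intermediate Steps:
m(D) = 153
28253 - m(-165) = 28253 - 1*153 = 28253 - 153 = 28100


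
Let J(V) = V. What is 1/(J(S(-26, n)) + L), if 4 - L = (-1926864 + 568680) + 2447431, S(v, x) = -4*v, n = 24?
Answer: -1/1089139 ≈ -9.1816e-7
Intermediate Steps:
L = -1089243 (L = 4 - ((-1926864 + 568680) + 2447431) = 4 - (-1358184 + 2447431) = 4 - 1*1089247 = 4 - 1089247 = -1089243)
1/(J(S(-26, n)) + L) = 1/(-4*(-26) - 1089243) = 1/(104 - 1089243) = 1/(-1089139) = -1/1089139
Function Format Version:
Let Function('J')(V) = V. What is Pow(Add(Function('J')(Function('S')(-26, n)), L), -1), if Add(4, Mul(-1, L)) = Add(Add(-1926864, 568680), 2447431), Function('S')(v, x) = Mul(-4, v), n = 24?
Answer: Rational(-1, 1089139) ≈ -9.1816e-7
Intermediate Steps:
L = -1089243 (L = Add(4, Mul(-1, Add(Add(-1926864, 568680), 2447431))) = Add(4, Mul(-1, Add(-1358184, 2447431))) = Add(4, Mul(-1, 1089247)) = Add(4, -1089247) = -1089243)
Pow(Add(Function('J')(Function('S')(-26, n)), L), -1) = Pow(Add(Mul(-4, -26), -1089243), -1) = Pow(Add(104, -1089243), -1) = Pow(-1089139, -1) = Rational(-1, 1089139)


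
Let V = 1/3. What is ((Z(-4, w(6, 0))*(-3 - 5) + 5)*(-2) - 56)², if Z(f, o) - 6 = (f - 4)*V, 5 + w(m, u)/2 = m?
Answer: 1444/9 ≈ 160.44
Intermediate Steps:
w(m, u) = -10 + 2*m
V = ⅓ (V = 1*(⅓) = ⅓ ≈ 0.33333)
Z(f, o) = 14/3 + f/3 (Z(f, o) = 6 + (f - 4)*(⅓) = 6 + (-4 + f)*(⅓) = 6 + (-4/3 + f/3) = 14/3 + f/3)
((Z(-4, w(6, 0))*(-3 - 5) + 5)*(-2) - 56)² = (((14/3 + (⅓)*(-4))*(-3 - 5) + 5)*(-2) - 56)² = (((14/3 - 4/3)*(-8) + 5)*(-2) - 56)² = (((10/3)*(-8) + 5)*(-2) - 56)² = ((-80/3 + 5)*(-2) - 56)² = (-65/3*(-2) - 56)² = (130/3 - 56)² = (-38/3)² = 1444/9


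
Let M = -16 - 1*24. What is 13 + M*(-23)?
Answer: 933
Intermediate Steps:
M = -40 (M = -16 - 24 = -40)
13 + M*(-23) = 13 - 40*(-23) = 13 + 920 = 933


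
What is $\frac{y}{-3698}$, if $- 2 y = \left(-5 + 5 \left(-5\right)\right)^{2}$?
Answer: $\frac{225}{1849} \approx 0.12169$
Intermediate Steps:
$y = -450$ ($y = - \frac{\left(-5 + 5 \left(-5\right)\right)^{2}}{2} = - \frac{\left(-5 - 25\right)^{2}}{2} = - \frac{\left(-30\right)^{2}}{2} = \left(- \frac{1}{2}\right) 900 = -450$)
$\frac{y}{-3698} = - \frac{450}{-3698} = \left(-450\right) \left(- \frac{1}{3698}\right) = \frac{225}{1849}$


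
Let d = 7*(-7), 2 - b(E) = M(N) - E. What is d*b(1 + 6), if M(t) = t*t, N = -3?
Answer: 0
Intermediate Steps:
M(t) = t²
b(E) = -7 + E (b(E) = 2 - ((-3)² - E) = 2 - (9 - E) = 2 + (-9 + E) = -7 + E)
d = -49
d*b(1 + 6) = -49*(-7 + (1 + 6)) = -49*(-7 + 7) = -49*0 = 0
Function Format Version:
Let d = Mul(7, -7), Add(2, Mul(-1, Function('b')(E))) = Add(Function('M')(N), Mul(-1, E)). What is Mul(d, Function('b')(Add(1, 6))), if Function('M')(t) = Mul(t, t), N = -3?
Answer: 0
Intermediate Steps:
Function('M')(t) = Pow(t, 2)
Function('b')(E) = Add(-7, E) (Function('b')(E) = Add(2, Mul(-1, Add(Pow(-3, 2), Mul(-1, E)))) = Add(2, Mul(-1, Add(9, Mul(-1, E)))) = Add(2, Add(-9, E)) = Add(-7, E))
d = -49
Mul(d, Function('b')(Add(1, 6))) = Mul(-49, Add(-7, Add(1, 6))) = Mul(-49, Add(-7, 7)) = Mul(-49, 0) = 0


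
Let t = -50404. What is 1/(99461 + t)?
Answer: 1/49057 ≈ 2.0384e-5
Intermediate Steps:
1/(99461 + t) = 1/(99461 - 50404) = 1/49057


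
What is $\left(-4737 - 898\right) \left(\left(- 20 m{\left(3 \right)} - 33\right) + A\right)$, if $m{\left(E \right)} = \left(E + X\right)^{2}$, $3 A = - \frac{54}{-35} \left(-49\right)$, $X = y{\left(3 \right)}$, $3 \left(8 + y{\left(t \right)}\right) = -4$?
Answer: $\frac{43636313}{9} \approx 4.8485 \cdot 10^{6}$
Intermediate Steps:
$y{\left(t \right)} = - \frac{28}{3}$ ($y{\left(t \right)} = -8 + \frac{1}{3} \left(-4\right) = -8 - \frac{4}{3} = - \frac{28}{3}$)
$X = - \frac{28}{3} \approx -9.3333$
$A = - \frac{126}{5}$ ($A = \frac{- \frac{54}{-35} \left(-49\right)}{3} = \frac{\left(-54\right) \left(- \frac{1}{35}\right) \left(-49\right)}{3} = \frac{\frac{54}{35} \left(-49\right)}{3} = \frac{1}{3} \left(- \frac{378}{5}\right) = - \frac{126}{5} \approx -25.2$)
$m{\left(E \right)} = \left(- \frac{28}{3} + E\right)^{2}$ ($m{\left(E \right)} = \left(E - \frac{28}{3}\right)^{2} = \left(- \frac{28}{3} + E\right)^{2}$)
$\left(-4737 - 898\right) \left(\left(- 20 m{\left(3 \right)} - 33\right) + A\right) = \left(-4737 - 898\right) \left(\left(- 20 \frac{\left(-28 + 3 \cdot 3\right)^{2}}{9} - 33\right) - \frac{126}{5}\right) = - 5635 \left(\left(- 20 \frac{\left(-28 + 9\right)^{2}}{9} - 33\right) - \frac{126}{5}\right) = - 5635 \left(\left(- 20 \frac{\left(-19\right)^{2}}{9} - 33\right) - \frac{126}{5}\right) = - 5635 \left(\left(- 20 \cdot \frac{1}{9} \cdot 361 - 33\right) - \frac{126}{5}\right) = - 5635 \left(\left(\left(-20\right) \frac{361}{9} - 33\right) - \frac{126}{5}\right) = - 5635 \left(\left(- \frac{7220}{9} - 33\right) - \frac{126}{5}\right) = - 5635 \left(- \frac{7517}{9} - \frac{126}{5}\right) = \left(-5635\right) \left(- \frac{38719}{45}\right) = \frac{43636313}{9}$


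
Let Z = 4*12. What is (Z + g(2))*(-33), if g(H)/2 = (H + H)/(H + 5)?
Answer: -11352/7 ≈ -1621.7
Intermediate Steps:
Z = 48
g(H) = 4*H/(5 + H) (g(H) = 2*((H + H)/(H + 5)) = 2*((2*H)/(5 + H)) = 2*(2*H/(5 + H)) = 4*H/(5 + H))
(Z + g(2))*(-33) = (48 + 4*2/(5 + 2))*(-33) = (48 + 4*2/7)*(-33) = (48 + 4*2*(⅐))*(-33) = (48 + 8/7)*(-33) = (344/7)*(-33) = -11352/7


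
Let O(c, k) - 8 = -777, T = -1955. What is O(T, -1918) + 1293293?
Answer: 1292524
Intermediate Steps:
O(c, k) = -769 (O(c, k) = 8 - 777 = -769)
O(T, -1918) + 1293293 = -769 + 1293293 = 1292524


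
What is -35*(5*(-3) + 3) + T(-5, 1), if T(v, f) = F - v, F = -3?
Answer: 422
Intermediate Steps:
T(v, f) = -3 - v
-35*(5*(-3) + 3) + T(-5, 1) = -35*(5*(-3) + 3) + (-3 - 1*(-5)) = -35*(-15 + 3) + (-3 + 5) = -35*(-12) + 2 = 420 + 2 = 422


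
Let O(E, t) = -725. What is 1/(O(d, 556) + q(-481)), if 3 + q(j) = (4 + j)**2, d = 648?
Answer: 1/226801 ≈ 4.4092e-6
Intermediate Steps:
q(j) = -3 + (4 + j)**2
1/(O(d, 556) + q(-481)) = 1/(-725 + (-3 + (4 - 481)**2)) = 1/(-725 + (-3 + (-477)**2)) = 1/(-725 + (-3 + 227529)) = 1/(-725 + 227526) = 1/226801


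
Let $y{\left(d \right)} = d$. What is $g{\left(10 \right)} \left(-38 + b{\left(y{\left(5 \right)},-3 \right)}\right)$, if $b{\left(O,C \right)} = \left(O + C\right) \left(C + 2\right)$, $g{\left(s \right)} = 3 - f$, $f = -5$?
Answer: $-320$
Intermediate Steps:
$g{\left(s \right)} = 8$ ($g{\left(s \right)} = 3 - -5 = 3 + 5 = 8$)
$b{\left(O,C \right)} = \left(2 + C\right) \left(C + O\right)$ ($b{\left(O,C \right)} = \left(C + O\right) \left(2 + C\right) = \left(2 + C\right) \left(C + O\right)$)
$g{\left(10 \right)} \left(-38 + b{\left(y{\left(5 \right)},-3 \right)}\right) = 8 \left(-38 + \left(\left(-3\right)^{2} + 2 \left(-3\right) + 2 \cdot 5 - 15\right)\right) = 8 \left(-38 + \left(9 - 6 + 10 - 15\right)\right) = 8 \left(-38 - 2\right) = 8 \left(-40\right) = -320$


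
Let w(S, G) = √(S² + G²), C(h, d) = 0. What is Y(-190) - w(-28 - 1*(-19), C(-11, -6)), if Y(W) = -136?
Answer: -145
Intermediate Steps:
w(S, G) = √(G² + S²)
Y(-190) - w(-28 - 1*(-19), C(-11, -6)) = -136 - √(0² + (-28 - 1*(-19))²) = -136 - √(0 + (-28 + 19)²) = -136 - √(0 + (-9)²) = -136 - √(0 + 81) = -136 - √81 = -136 - 1*9 = -136 - 9 = -145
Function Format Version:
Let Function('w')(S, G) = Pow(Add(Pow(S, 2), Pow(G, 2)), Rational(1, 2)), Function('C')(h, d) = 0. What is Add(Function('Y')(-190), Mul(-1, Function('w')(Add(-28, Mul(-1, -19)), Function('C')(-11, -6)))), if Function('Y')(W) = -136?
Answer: -145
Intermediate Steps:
Function('w')(S, G) = Pow(Add(Pow(G, 2), Pow(S, 2)), Rational(1, 2))
Add(Function('Y')(-190), Mul(-1, Function('w')(Add(-28, Mul(-1, -19)), Function('C')(-11, -6)))) = Add(-136, Mul(-1, Pow(Add(Pow(0, 2), Pow(Add(-28, Mul(-1, -19)), 2)), Rational(1, 2)))) = Add(-136, Mul(-1, Pow(Add(0, Pow(Add(-28, 19), 2)), Rational(1, 2)))) = Add(-136, Mul(-1, Pow(Add(0, Pow(-9, 2)), Rational(1, 2)))) = Add(-136, Mul(-1, Pow(Add(0, 81), Rational(1, 2)))) = Add(-136, Mul(-1, Pow(81, Rational(1, 2)))) = Add(-136, Mul(-1, 9)) = Add(-136, -9) = -145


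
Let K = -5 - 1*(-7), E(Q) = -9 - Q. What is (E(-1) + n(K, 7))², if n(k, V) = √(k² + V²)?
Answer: (8 - √53)² ≈ 0.51824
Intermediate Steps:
K = 2 (K = -5 + 7 = 2)
n(k, V) = √(V² + k²)
(E(-1) + n(K, 7))² = ((-9 - 1*(-1)) + √(7² + 2²))² = ((-9 + 1) + √(49 + 4))² = (-8 + √53)²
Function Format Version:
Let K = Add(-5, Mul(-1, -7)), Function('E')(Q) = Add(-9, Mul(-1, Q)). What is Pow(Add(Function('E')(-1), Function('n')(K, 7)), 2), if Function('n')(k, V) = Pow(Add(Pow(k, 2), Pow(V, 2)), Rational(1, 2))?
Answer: Pow(Add(8, Mul(-1, Pow(53, Rational(1, 2)))), 2) ≈ 0.51824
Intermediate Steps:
K = 2 (K = Add(-5, 7) = 2)
Function('n')(k, V) = Pow(Add(Pow(V, 2), Pow(k, 2)), Rational(1, 2))
Pow(Add(Function('E')(-1), Function('n')(K, 7)), 2) = Pow(Add(Add(-9, Mul(-1, -1)), Pow(Add(Pow(7, 2), Pow(2, 2)), Rational(1, 2))), 2) = Pow(Add(Add(-9, 1), Pow(Add(49, 4), Rational(1, 2))), 2) = Pow(Add(-8, Pow(53, Rational(1, 2))), 2)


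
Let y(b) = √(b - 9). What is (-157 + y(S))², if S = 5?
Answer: 24645 - 628*I ≈ 24645.0 - 628.0*I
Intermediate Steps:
y(b) = √(-9 + b)
(-157 + y(S))² = (-157 + √(-9 + 5))² = (-157 + √(-4))² = (-157 + 2*I)²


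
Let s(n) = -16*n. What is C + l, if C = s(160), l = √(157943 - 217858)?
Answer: -2560 + I*√59915 ≈ -2560.0 + 244.78*I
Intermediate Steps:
l = I*√59915 (l = √(-59915) = I*√59915 ≈ 244.78*I)
C = -2560 (C = -16*160 = -2560)
C + l = -2560 + I*√59915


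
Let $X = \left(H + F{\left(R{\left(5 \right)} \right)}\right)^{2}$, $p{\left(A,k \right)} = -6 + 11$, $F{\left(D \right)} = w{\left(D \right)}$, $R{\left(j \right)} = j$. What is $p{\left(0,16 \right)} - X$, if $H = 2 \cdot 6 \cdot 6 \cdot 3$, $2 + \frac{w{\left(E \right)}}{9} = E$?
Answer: $-59044$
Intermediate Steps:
$w{\left(E \right)} = -18 + 9 E$
$F{\left(D \right)} = -18 + 9 D$
$H = 216$ ($H = 2 \cdot 36 \cdot 3 = 72 \cdot 3 = 216$)
$p{\left(A,k \right)} = 5$
$X = 59049$ ($X = \left(216 + \left(-18 + 9 \cdot 5\right)\right)^{2} = \left(216 + \left(-18 + 45\right)\right)^{2} = \left(216 + 27\right)^{2} = 243^{2} = 59049$)
$p{\left(0,16 \right)} - X = 5 - 59049 = -59044$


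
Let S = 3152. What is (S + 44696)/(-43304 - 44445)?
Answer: -47848/87749 ≈ -0.54528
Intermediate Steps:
(S + 44696)/(-43304 - 44445) = (3152 + 44696)/(-43304 - 44445) = 47848/(-87749) = 47848*(-1/87749) = -47848/87749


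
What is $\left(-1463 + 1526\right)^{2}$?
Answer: $3969$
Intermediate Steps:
$\left(-1463 + 1526\right)^{2} = 63^{2} = 3969$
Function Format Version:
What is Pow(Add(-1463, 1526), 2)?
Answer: 3969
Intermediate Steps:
Pow(Add(-1463, 1526), 2) = Pow(63, 2) = 3969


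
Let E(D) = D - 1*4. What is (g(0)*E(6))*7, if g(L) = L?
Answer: 0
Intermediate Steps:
E(D) = -4 + D (E(D) = D - 4 = -4 + D)
(g(0)*E(6))*7 = (0*(-4 + 6))*7 = (0*2)*7 = 0*7 = 0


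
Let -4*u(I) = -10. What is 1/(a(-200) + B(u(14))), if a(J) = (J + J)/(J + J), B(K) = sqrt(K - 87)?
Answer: 2/171 - 13*I*sqrt(2)/171 ≈ 0.011696 - 0.10751*I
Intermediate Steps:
u(I) = 5/2 (u(I) = -1/4*(-10) = 5/2)
B(K) = sqrt(-87 + K)
a(J) = 1 (a(J) = (2*J)/((2*J)) = (2*J)*(1/(2*J)) = 1)
1/(a(-200) + B(u(14))) = 1/(1 + sqrt(-87 + 5/2)) = 1/(1 + sqrt(-169/2)) = 1/(1 + 13*I*sqrt(2)/2)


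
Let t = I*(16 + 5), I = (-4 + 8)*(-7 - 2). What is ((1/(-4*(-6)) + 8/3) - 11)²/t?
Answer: -39601/435456 ≈ -0.090941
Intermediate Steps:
I = -36 (I = 4*(-9) = -36)
t = -756 (t = -36*(16 + 5) = -36*21 = -756)
((1/(-4*(-6)) + 8/3) - 11)²/t = ((1/(-4*(-6)) + 8/3) - 11)²/(-756) = ((-¼*(-⅙) + 8*(⅓)) - 11)²*(-1/756) = ((1/24 + 8/3) - 11)²*(-1/756) = (65/24 - 11)²*(-1/756) = (-199/24)²*(-1/756) = (39601/576)*(-1/756) = -39601/435456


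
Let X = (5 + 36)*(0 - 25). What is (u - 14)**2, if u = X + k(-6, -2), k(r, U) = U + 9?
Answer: 1065024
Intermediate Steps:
k(r, U) = 9 + U
X = -1025 (X = 41*(-25) = -1025)
u = -1018 (u = -1025 + (9 - 2) = -1025 + 7 = -1018)
(u - 14)**2 = (-1018 - 14)**2 = (-1032)**2 = 1065024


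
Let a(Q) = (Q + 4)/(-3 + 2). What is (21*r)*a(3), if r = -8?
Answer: 1176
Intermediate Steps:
a(Q) = -4 - Q (a(Q) = (4 + Q)/(-1) = (4 + Q)*(-1) = -4 - Q)
(21*r)*a(3) = (21*(-8))*(-4 - 1*3) = -168*(-4 - 3) = -168*(-7) = 1176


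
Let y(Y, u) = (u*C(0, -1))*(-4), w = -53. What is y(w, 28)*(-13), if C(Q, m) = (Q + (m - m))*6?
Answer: 0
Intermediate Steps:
C(Q, m) = 6*Q (C(Q, m) = (Q + 0)*6 = Q*6 = 6*Q)
y(Y, u) = 0 (y(Y, u) = (u*(6*0))*(-4) = (u*0)*(-4) = 0*(-4) = 0)
y(w, 28)*(-13) = 0*(-13) = 0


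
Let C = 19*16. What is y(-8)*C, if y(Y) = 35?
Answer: 10640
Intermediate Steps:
C = 304
y(-8)*C = 35*304 = 10640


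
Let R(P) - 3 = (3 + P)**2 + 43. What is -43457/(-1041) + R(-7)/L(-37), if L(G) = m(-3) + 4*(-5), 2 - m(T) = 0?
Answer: 119614/3123 ≈ 38.301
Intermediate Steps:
m(T) = 2 (m(T) = 2 - 1*0 = 2 + 0 = 2)
R(P) = 46 + (3 + P)**2 (R(P) = 3 + ((3 + P)**2 + 43) = 3 + (43 + (3 + P)**2) = 46 + (3 + P)**2)
L(G) = -18 (L(G) = 2 + 4*(-5) = 2 - 20 = -18)
-43457/(-1041) + R(-7)/L(-37) = -43457/(-1041) + (46 + (3 - 7)**2)/(-18) = -43457*(-1/1041) + (46 + (-4)**2)*(-1/18) = 43457/1041 + (46 + 16)*(-1/18) = 43457/1041 + 62*(-1/18) = 43457/1041 - 31/9 = 119614/3123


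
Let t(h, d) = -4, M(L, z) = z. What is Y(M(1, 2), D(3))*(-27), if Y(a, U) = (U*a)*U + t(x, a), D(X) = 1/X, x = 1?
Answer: 102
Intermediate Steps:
D(X) = 1/X
Y(a, U) = -4 + a*U**2 (Y(a, U) = (U*a)*U - 4 = a*U**2 - 4 = -4 + a*U**2)
Y(M(1, 2), D(3))*(-27) = (-4 + 2*(1/3)**2)*(-27) = (-4 + 2*(1/9))*(-27) = (-4 + 2/9)*(-27) = -34/9*(-27) = 102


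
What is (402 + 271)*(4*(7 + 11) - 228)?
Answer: -104988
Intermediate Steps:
(402 + 271)*(4*(7 + 11) - 228) = 673*(4*18 - 228) = 673*(72 - 228) = 673*(-156) = -104988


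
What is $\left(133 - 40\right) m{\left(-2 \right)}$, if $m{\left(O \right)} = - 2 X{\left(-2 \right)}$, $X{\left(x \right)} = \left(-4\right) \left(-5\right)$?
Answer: $-3720$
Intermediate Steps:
$X{\left(x \right)} = 20$
$m{\left(O \right)} = -40$ ($m{\left(O \right)} = \left(-2\right) 20 = -40$)
$\left(133 - 40\right) m{\left(-2 \right)} = \left(133 - 40\right) \left(-40\right) = 93 \left(-40\right) = -3720$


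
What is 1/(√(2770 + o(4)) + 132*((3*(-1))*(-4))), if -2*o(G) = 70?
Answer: 1584/2506321 - √2735/2506321 ≈ 0.00061114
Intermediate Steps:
o(G) = -35 (o(G) = -½*70 = -35)
1/(√(2770 + o(4)) + 132*((3*(-1))*(-4))) = 1/(√(2770 - 35) + 132*((3*(-1))*(-4))) = 1/(√2735 + 132*(-3*(-4))) = 1/(√2735 + 132*12) = 1/(√2735 + 1584) = 1/(1584 + √2735)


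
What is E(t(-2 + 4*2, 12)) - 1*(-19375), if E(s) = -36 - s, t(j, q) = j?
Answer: 19333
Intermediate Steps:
E(t(-2 + 4*2, 12)) - 1*(-19375) = (-36 - (-2 + 4*2)) - 1*(-19375) = (-36 - (-2 + 8)) + 19375 = (-36 - 1*6) + 19375 = (-36 - 6) + 19375 = -42 + 19375 = 19333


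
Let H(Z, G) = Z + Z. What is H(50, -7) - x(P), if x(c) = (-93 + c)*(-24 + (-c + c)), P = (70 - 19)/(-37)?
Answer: -80108/37 ≈ -2165.1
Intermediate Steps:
H(Z, G) = 2*Z
P = -51/37 (P = 51*(-1/37) = -51/37 ≈ -1.3784)
x(c) = 2232 - 24*c (x(c) = (-93 + c)*(-24 + 0) = (-93 + c)*(-24) = 2232 - 24*c)
H(50, -7) - x(P) = 2*50 - (2232 - 24*(-51/37)) = 100 - (2232 + 1224/37) = 100 - 1*83808/37 = 100 - 83808/37 = -80108/37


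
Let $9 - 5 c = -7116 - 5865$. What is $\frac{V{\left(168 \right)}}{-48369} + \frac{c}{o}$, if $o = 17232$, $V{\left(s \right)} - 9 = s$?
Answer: $\frac{6811811}{46305256} \approx 0.14711$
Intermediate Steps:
$c = 2598$ ($c = \frac{9}{5} - \frac{-7116 - 5865}{5} = \frac{9}{5} - - \frac{12981}{5} = \frac{9}{5} + \frac{12981}{5} = 2598$)
$V{\left(s \right)} = 9 + s$
$\frac{V{\left(168 \right)}}{-48369} + \frac{c}{o} = \frac{9 + 168}{-48369} + \frac{2598}{17232} = 177 \left(- \frac{1}{48369}\right) + 2598 \cdot \frac{1}{17232} = - \frac{59}{16123} + \frac{433}{2872} = \frac{6811811}{46305256}$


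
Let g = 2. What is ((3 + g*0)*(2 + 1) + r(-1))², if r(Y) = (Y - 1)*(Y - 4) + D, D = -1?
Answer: 324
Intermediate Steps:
r(Y) = -1 + (-1 + Y)*(-4 + Y) (r(Y) = (Y - 1)*(Y - 4) - 1 = (-1 + Y)*(-4 + Y) - 1 = -1 + (-1 + Y)*(-4 + Y))
((3 + g*0)*(2 + 1) + r(-1))² = ((3 + 2*0)*(2 + 1) + (3 + (-1)² - 5*(-1)))² = ((3 + 0)*3 + (3 + 1 + 5))² = (3*3 + 9)² = (9 + 9)² = 18² = 324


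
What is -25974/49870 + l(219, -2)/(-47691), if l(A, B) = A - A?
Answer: -12987/24935 ≈ -0.52083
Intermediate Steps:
l(A, B) = 0
-25974/49870 + l(219, -2)/(-47691) = -25974/49870 + 0/(-47691) = -25974*1/49870 + 0*(-1/47691) = -12987/24935 + 0 = -12987/24935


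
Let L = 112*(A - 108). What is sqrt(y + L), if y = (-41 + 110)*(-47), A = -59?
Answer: I*sqrt(21947) ≈ 148.15*I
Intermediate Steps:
y = -3243 (y = 69*(-47) = -3243)
L = -18704 (L = 112*(-59 - 108) = 112*(-167) = -18704)
sqrt(y + L) = sqrt(-3243 - 18704) = sqrt(-21947) = I*sqrt(21947)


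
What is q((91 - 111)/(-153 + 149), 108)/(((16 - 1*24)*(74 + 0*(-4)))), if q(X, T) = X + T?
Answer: -113/592 ≈ -0.19088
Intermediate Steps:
q(X, T) = T + X
q((91 - 111)/(-153 + 149), 108)/(((16 - 1*24)*(74 + 0*(-4)))) = (108 + (91 - 111)/(-153 + 149))/(((16 - 1*24)*(74 + 0*(-4)))) = (108 - 20/(-4))/(((16 - 24)*(74 + 0))) = (108 - 20*(-¼))/((-8*74)) = (108 + 5)/(-592) = 113*(-1/592) = -113/592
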